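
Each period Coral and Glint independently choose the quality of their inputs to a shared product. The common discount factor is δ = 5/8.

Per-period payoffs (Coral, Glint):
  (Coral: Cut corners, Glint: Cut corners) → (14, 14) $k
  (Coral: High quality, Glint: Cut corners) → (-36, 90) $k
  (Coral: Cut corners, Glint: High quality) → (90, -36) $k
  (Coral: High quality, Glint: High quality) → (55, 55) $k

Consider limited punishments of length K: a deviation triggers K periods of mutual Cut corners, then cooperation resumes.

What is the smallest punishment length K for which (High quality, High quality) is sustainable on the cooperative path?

2

Need Σ_{k=1}^{K} δ^k ≥ (90−55)/(55−14) = 0.8537 at δ = 5/8.
At K = 1 the sum is 0.6250 < 0.8537; at K = 2 it is 1.0156 ≥ 0.8537.
So the minimum punishment length is K = 2.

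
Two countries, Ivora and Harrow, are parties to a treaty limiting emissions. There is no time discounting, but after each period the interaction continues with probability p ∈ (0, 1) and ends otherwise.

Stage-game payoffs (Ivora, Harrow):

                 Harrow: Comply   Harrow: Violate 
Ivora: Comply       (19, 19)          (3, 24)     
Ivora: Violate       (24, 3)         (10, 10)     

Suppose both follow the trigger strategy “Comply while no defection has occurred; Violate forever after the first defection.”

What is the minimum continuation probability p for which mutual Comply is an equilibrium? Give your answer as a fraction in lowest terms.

With no time discounting, the continuation probability p plays the role of the discount factor.
Grim-trigger IC: 19/(1−p) ≥ 24 + 10p/(1−p) ⇒ p ≥ (24−19)/(24−10) = 5/14.

5/14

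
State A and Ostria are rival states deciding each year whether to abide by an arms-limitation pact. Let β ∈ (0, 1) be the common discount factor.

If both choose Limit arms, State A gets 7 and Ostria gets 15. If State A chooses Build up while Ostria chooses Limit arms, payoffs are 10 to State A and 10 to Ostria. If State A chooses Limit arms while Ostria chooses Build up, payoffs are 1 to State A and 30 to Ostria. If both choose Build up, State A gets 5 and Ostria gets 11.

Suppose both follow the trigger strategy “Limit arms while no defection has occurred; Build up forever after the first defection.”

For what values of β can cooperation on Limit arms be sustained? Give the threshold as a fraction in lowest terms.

15/19

For State A: deviation gain 10−7 = 3, per-period punishment loss 7−5 = 2. IC gives β ≥ 3/5.
For Ostria: gain 15, loss 4 per period, so β ≥ 15/19.
The tighter constraint is Ostria's, so cooperation needs β ≥ 15/19.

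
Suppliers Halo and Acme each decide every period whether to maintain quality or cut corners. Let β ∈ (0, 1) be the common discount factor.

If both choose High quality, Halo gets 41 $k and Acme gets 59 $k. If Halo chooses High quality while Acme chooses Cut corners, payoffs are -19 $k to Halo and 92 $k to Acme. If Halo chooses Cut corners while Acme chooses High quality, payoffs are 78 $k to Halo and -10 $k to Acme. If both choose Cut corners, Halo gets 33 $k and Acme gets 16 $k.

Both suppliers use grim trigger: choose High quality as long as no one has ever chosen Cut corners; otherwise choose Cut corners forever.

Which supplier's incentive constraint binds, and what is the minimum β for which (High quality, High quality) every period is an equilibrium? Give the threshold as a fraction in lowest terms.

Halo; β ≥ 37/45

For Halo: deviation gain 78−41 = 37, per-period punishment loss 41−33 = 8. IC gives β ≥ 37/45.
For Acme: gain 33, loss 43 per period, so β ≥ 33/76.
The tighter constraint is Halo's, so cooperation needs β ≥ 37/45.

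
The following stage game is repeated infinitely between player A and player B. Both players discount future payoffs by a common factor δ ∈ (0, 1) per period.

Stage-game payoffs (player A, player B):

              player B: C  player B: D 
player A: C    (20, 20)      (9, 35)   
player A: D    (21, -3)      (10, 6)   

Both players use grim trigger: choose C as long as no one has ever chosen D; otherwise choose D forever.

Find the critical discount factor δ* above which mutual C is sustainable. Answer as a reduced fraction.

For player A: deviation gain 21−20 = 1, per-period punishment loss 20−10 = 10. IC gives δ ≥ 1/11.
For player B: gain 15, loss 14 per period, so δ ≥ 15/29.
The tighter constraint is player B's, so cooperation needs δ ≥ 15/29.

15/29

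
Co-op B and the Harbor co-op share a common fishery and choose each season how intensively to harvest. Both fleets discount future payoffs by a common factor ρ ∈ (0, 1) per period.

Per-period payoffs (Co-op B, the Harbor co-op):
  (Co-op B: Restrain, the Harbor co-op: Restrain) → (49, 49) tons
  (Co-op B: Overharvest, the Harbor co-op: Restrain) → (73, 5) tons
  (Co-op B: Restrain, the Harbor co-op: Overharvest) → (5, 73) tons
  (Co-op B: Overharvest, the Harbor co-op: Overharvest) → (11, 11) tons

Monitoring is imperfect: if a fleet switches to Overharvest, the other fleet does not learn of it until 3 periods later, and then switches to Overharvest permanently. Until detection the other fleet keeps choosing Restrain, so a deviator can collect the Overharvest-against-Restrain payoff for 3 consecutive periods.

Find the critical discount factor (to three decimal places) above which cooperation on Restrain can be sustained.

0.729

The best deviation is to choose Overharvest for all 3 undetected periods, earning 73 each, then 11 forever once detected.
Deviation value: 73(1−ρ^3)/(1−ρ) + 11ρ^3/(1−ρ); cooperation value: 49/(1−ρ).
IC: 49 ≥ 73(1−ρ^3) + 11ρ^3 = 73 − 62ρ^3.
So ρ^3 ≥ 24/62 = 12/31, giving ρ ≥ (12/31)^(1/3) ≈ 0.729.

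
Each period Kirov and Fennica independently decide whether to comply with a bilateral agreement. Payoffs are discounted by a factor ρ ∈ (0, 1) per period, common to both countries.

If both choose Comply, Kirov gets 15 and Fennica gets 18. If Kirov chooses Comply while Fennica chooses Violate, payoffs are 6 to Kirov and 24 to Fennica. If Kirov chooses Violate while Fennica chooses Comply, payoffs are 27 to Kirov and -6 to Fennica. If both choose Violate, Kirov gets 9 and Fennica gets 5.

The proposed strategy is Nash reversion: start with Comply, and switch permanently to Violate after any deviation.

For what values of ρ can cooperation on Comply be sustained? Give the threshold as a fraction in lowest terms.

Kirov: cooperation gives 15 each period; deviation gives 27 once then 9 forever.
  15/(1−ρ) ≥ 27 + 9ρ/(1−ρ) ⇒ ρ ≥ 12/18 = 2/3.
Fennica: cooperation gives 18 each period; deviation gives 24 once then 5 forever.
  ρ ≥ 6/19.
Both must hold, so the binding constraint is Kirov's: ρ ≥ 2/3.

2/3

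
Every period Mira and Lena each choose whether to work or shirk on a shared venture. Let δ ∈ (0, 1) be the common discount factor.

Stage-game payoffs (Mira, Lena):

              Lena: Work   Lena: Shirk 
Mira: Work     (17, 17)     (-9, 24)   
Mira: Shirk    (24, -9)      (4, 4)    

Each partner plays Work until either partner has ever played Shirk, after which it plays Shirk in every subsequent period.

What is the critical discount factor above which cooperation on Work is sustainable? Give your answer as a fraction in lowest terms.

Cooperation forever yields 17 each period: 17/(1−δ).
Deviating yields 24 once, then 4 forever: 24 + 4δ/(1−δ).
No profitable deviation requires 17/(1−δ) ≥ 24 + 4δ/(1−δ).
Multiplying by (1−δ): 17 ≥ 24(1−δ) + 4δ = 24 − 20δ.
So 20δ ≥ 7, i.e. δ ≥ 7/20.

7/20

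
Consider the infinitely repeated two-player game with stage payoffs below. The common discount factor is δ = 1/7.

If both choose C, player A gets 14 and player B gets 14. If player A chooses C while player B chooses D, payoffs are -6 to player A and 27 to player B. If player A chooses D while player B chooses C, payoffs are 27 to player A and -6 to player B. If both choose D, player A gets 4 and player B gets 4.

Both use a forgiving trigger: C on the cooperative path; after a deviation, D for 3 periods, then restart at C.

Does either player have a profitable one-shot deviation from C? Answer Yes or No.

Yes

IC: δ+…+δ^3 ≥ (27−14)/(14−4) = 13/10.
At δ = 1/7: partial sum = 0.1662 < 1.3000. Cooperation not sustainable.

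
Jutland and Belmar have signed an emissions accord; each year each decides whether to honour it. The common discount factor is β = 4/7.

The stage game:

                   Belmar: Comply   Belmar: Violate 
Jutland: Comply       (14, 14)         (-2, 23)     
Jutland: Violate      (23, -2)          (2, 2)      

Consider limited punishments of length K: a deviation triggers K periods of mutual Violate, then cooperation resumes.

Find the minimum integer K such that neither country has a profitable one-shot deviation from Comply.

IC: β(1−β^K)/(1−β) ≥ (23−14)/(14−2) = 3/4.
With β = 4/7: need 1 − β^K ≥ 3/4·(1−4/7)/(4/7), i.e. β^K ≤ 0.4375.
Since (4/7)^1 = 0.5714 and (4/7)^2 = 0.3265, the smallest such K is 2.

2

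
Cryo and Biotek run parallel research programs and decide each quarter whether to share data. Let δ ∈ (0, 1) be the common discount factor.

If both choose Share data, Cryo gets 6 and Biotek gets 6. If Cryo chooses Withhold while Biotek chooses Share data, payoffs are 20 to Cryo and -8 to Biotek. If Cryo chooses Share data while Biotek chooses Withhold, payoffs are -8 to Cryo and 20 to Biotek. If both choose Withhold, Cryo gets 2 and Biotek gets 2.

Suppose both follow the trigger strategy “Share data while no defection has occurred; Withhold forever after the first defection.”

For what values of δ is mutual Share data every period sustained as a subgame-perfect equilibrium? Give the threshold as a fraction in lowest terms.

7/9

One-period gain from deviating is 20 − 6 = 14. The loss is 6 − 2 = 4 in every subsequent period, with present value 4·δ/(1−δ).
Deviation is unprofitable when 4·δ/(1−δ) ≥ 14, i.e. δ/(1−δ) ≥ 7/2.
Equivalently δ ≥ 14/(14+4) = 7/9.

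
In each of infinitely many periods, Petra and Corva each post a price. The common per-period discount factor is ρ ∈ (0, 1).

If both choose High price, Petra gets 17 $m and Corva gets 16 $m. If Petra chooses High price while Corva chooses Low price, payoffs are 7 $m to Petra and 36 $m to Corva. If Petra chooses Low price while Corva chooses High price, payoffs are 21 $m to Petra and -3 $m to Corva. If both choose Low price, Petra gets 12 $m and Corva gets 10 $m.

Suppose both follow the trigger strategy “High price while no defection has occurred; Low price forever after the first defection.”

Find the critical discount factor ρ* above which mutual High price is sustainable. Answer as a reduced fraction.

10/13

Petra: cooperation gives 17 each period; deviation gives 21 once then 12 forever.
  17/(1−ρ) ≥ 21 + 12ρ/(1−ρ) ⇒ ρ ≥ 4/9.
Corva: cooperation gives 16 each period; deviation gives 36 once then 10 forever.
  ρ ≥ 20/26 = 10/13.
Both must hold, so the binding constraint is Corva's: ρ ≥ 10/13.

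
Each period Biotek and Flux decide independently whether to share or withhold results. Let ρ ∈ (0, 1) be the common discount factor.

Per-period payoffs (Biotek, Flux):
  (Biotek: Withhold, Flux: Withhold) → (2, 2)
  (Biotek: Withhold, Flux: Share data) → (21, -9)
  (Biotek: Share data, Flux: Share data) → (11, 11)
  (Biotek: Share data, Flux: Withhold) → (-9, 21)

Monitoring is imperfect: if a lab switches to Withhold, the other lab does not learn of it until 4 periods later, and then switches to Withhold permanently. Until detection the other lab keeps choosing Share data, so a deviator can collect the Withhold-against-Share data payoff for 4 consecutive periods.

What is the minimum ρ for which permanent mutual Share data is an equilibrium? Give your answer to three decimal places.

0.852

A deviator earns 21 for 4 periods, then 2 forever; cooperating earns 11 forever. Multiplying the IC by (1−ρ):
11 ≥ 21(1−ρ^4) + 2ρ^4, so 19·ρ^4 ≥ 10 and ρ^4 ≥ 10/19.
ρ ≥ (10/19)^(1/4) ≈ 0.852.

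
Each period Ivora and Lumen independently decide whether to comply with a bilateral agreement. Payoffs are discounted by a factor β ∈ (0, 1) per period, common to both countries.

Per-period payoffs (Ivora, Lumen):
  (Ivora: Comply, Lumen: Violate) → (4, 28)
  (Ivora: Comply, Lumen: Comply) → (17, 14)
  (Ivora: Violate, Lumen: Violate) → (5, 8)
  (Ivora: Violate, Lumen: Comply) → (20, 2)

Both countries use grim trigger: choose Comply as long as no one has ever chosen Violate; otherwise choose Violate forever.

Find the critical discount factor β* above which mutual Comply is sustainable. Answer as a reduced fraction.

7/10

For Ivora: deviation gain 20−17 = 3, per-period punishment loss 17−5 = 12. IC gives β ≥ 3/15 = 1/5.
For Lumen: gain 14, loss 6 per period, so β ≥ 14/20 = 7/10.
The tighter constraint is Lumen's, so cooperation needs β ≥ 7/10.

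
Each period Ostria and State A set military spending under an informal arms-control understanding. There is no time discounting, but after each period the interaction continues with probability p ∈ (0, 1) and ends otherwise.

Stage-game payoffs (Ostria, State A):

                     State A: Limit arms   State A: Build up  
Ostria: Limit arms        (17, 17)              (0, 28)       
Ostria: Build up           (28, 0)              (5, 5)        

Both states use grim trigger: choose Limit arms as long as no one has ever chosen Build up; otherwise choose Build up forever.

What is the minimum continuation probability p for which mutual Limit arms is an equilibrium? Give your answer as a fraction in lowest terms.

11/23

With no time discounting, the continuation probability p plays the role of the discount factor.
Grim-trigger IC: 17/(1−p) ≥ 28 + 5p/(1−p) ⇒ p ≥ (28−17)/(28−5) = 11/23.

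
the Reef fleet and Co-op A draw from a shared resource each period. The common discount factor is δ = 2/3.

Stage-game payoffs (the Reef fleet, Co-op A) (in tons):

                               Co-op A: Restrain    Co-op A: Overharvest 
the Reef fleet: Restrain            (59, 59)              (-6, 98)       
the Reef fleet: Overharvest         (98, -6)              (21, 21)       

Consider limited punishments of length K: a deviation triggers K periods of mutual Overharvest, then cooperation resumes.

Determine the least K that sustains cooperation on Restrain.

2

Need Σ_{k=1}^{K} δ^k ≥ (98−59)/(59−21) = 1.0263 at δ = 2/3.
At K = 1 the sum is 0.6667 < 1.0263; at K = 2 it is 1.1111 ≥ 1.0263.
So the minimum punishment length is K = 2.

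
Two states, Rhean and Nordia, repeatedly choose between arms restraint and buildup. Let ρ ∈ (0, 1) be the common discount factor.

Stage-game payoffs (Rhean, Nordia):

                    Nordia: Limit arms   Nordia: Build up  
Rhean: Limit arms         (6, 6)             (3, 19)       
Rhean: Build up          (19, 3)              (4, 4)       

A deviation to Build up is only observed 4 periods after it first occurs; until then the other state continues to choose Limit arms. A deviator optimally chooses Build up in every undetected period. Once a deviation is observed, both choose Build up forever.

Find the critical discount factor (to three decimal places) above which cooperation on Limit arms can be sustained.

0.965

The best deviation is to choose Build up for all 4 undetected periods, earning 19 each, then 4 forever once detected.
Deviation value: 19(1−ρ^4)/(1−ρ) + 4ρ^4/(1−ρ); cooperation value: 6/(1−ρ).
IC: 6 ≥ 19(1−ρ^4) + 4ρ^4 = 19 − 15ρ^4.
So ρ^4 ≥ 13/15, giving ρ ≥ (13/15)^(1/4) ≈ 0.965.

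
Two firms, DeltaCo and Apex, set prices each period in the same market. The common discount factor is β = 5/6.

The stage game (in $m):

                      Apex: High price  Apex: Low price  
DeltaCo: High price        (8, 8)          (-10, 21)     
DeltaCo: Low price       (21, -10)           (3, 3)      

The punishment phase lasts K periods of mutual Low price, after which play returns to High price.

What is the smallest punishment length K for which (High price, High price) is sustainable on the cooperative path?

IC: β(1−β^K)/(1−β) ≥ (21−8)/(8−3) = 13/5.
With β = 5/6: need 1 − β^K ≥ 13/5·(1−5/6)/(5/6), i.e. β^K ≤ 0.4800.
Since (5/6)^4 = 0.4823 and (5/6)^5 = 0.4019, the smallest such K is 5.

5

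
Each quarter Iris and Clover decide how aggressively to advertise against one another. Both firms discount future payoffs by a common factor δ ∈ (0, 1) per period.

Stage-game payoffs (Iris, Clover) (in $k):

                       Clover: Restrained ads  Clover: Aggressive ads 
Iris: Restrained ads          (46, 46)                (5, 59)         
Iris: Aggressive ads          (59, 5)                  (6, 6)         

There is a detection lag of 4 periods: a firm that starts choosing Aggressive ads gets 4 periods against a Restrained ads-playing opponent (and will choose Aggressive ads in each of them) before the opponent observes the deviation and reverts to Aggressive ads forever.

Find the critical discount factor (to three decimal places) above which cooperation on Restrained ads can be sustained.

0.704

The best deviation is to choose Aggressive ads for all 4 undetected periods, earning 59 each, then 6 forever once detected.
Deviation value: 59(1−δ^4)/(1−δ) + 6δ^4/(1−δ); cooperation value: 46/(1−δ).
IC: 46 ≥ 59(1−δ^4) + 6δ^4 = 59 − 53δ^4.
So δ^4 ≥ 13/53, giving δ ≥ (13/53)^(1/4) ≈ 0.704.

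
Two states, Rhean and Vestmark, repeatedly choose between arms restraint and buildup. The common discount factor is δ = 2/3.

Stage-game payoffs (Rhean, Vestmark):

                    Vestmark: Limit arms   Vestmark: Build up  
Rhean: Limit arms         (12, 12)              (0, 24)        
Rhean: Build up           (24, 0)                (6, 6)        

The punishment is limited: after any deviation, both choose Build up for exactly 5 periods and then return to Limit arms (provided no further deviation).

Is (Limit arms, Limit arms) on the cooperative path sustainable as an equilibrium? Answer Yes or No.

A one-shot deviation gives 24 now, then 6 for 5 periods, then back to 12.
Gain from deviating: (24−12) today; loss: (12−6) in each of the next 5 periods.
No-deviation condition: (12−6)(δ+…+δ^5) ≥ 24−12, i.e. δ+…+δ^5 ≥ 2.
At δ = 2/3: δ+…+δ^5 = 1.7366 < 2.0000.
So cooperation is not sustainable.

No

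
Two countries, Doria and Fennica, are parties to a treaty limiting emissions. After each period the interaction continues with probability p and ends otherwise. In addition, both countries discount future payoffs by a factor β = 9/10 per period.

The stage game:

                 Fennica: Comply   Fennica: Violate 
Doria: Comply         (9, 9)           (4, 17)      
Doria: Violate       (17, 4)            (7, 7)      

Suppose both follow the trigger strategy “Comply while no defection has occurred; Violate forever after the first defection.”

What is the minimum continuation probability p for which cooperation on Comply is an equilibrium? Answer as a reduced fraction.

Expected continuation weight on next period's payoff is β·p = 9/10·p, which plays the role of the discount factor.
Cooperation requires 9/10·p ≥ (17−9)/(17−7) = 4/5, hence p ≥ 8/9.

8/9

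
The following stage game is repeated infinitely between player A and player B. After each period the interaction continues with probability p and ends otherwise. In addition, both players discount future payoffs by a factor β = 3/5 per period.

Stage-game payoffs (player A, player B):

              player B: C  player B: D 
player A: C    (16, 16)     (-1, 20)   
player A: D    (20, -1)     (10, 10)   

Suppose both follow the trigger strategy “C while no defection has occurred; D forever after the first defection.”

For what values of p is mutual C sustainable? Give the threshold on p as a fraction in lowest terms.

2/3

Expected continuation weight on next period's payoff is β·p = 3/5·p, which plays the role of the discount factor.
Cooperation requires 3/5·p ≥ (20−16)/(20−10) = 2/5, hence p ≥ 2/3.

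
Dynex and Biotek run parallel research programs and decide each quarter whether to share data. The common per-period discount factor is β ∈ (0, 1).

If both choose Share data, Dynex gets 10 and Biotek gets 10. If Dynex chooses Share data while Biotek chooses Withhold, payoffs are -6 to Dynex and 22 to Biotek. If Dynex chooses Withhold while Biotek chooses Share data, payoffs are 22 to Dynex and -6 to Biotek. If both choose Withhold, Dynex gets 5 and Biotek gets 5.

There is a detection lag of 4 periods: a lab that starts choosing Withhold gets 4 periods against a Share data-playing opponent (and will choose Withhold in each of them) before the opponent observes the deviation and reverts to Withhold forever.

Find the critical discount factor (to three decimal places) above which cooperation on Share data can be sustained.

0.917

A deviator earns 22 for 4 periods, then 5 forever; cooperating earns 10 forever. Multiplying the IC by (1−β):
10 ≥ 22(1−β^4) + 5β^4, so 17·β^4 ≥ 12 and β^4 ≥ 12/17.
β ≥ (12/17)^(1/4) ≈ 0.917.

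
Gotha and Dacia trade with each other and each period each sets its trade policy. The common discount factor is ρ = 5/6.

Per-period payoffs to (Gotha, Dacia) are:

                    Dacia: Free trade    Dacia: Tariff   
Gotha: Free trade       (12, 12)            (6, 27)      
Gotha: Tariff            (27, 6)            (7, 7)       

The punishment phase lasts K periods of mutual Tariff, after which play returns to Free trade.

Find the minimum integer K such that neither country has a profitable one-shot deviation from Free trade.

IC: ρ(1−ρ^K)/(1−ρ) ≥ (27−12)/(12−7) = 3.
With ρ = 5/6: need 1 − ρ^K ≥ 3·(1−5/6)/(5/6), i.e. ρ^K ≤ 0.4000.
Since (5/6)^5 = 0.4019 and (5/6)^6 = 0.3349, the smallest such K is 6.

6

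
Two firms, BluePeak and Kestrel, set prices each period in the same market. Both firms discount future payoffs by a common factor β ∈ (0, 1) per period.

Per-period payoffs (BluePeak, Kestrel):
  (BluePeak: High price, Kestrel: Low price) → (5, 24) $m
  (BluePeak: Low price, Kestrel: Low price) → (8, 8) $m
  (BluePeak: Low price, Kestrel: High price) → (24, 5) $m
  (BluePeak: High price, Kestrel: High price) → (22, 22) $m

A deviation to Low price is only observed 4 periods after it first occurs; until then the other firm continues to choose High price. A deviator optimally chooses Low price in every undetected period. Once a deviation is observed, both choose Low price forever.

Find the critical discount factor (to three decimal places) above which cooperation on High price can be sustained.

0.595

Deviating for the 4 undetected periods gains 24−22 = 2 per period over cooperation, then loses 22−8 = 14 per period forever once punishment starts.
Gain: 2(1 + β + … + β^3); loss: 14·β^4/(1−β).
No profitable deviation ⇔ 2(1−β^4) ≤ 14·β^4, i.e. β^4 ≥ 2/(2+14) = 1/8.
Hence β ≥ (1/8)^(1/4) ≈ 0.595.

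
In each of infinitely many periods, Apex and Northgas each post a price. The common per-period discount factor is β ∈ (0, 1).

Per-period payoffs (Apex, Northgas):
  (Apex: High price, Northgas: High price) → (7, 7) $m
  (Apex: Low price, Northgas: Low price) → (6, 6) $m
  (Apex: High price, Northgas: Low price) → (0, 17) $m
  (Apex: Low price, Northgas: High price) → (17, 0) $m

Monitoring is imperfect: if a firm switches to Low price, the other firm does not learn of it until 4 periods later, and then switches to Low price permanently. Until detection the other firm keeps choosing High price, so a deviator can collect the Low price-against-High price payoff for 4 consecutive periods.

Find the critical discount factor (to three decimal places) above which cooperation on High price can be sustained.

The best deviation is to choose Low price for all 4 undetected periods, earning 17 each, then 6 forever once detected.
Deviation value: 17(1−β^4)/(1−β) + 6β^4/(1−β); cooperation value: 7/(1−β).
IC: 7 ≥ 17(1−β^4) + 6β^4 = 17 − 11β^4.
So β^4 ≥ 10/11, giving β ≥ (10/11)^(1/4) ≈ 0.976.

0.976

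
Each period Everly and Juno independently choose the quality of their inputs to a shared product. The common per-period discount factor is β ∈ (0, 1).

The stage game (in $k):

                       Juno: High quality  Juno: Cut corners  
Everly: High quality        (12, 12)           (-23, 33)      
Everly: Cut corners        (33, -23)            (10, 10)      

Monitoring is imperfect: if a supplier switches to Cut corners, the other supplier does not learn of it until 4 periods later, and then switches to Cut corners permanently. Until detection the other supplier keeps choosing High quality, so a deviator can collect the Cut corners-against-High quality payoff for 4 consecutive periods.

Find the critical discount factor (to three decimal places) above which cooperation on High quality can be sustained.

0.978

Deviating for the 4 undetected periods gains 33−12 = 21 per period over cooperation, then loses 12−10 = 2 per period forever once punishment starts.
Gain: 21(1 + β + … + β^3); loss: 2·β^4/(1−β).
No profitable deviation ⇔ 21(1−β^4) ≤ 2·β^4, i.e. β^4 ≥ 21/(21+2) = 21/23.
Hence β ≥ (21/23)^(1/4) ≈ 0.978.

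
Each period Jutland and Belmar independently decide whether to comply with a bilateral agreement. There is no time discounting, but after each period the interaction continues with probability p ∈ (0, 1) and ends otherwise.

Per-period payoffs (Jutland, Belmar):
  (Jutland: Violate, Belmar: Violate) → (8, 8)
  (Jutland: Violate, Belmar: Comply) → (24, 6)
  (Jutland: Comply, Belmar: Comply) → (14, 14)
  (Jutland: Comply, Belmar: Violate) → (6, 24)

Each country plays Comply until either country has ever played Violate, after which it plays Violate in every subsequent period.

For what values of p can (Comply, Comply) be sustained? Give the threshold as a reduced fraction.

5/8

Expected cooperation value is 14 + p·14 + p²·14 + … = 14/(1−p); deviation gives 24 + p·8/(1−p).
14 ≥ 24(1−p) + 8p ⇒ 16p ≥ 10 ⇒ p ≥ 10/16 = 5/8.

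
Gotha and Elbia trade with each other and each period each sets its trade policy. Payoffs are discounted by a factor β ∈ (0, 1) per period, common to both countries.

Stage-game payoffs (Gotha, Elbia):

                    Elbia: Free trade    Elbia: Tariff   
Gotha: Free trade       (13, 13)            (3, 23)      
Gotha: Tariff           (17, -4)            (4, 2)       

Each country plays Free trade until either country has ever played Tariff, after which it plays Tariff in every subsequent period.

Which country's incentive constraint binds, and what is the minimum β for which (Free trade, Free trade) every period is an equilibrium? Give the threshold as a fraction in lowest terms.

Elbia; β ≥ 10/21

For Gotha: deviation gain 17−13 = 4, per-period punishment loss 13−4 = 9. IC gives β ≥ 4/13.
For Elbia: gain 10, loss 11 per period, so β ≥ 10/21.
The tighter constraint is Elbia's, so cooperation needs β ≥ 10/21.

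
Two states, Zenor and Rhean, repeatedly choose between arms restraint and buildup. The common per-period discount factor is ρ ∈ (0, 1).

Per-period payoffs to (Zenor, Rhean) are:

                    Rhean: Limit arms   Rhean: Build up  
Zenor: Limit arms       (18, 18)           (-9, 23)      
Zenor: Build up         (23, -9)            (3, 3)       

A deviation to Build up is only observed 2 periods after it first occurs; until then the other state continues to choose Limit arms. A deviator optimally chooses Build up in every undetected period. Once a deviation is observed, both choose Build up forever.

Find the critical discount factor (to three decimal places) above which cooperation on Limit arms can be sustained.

0.500

Deviating for the 2 undetected periods gains 23−18 = 5 per period over cooperation, then loses 18−3 = 15 per period forever once punishment starts.
Gain: 5(1 + ρ + … + ρ^1); loss: 15·ρ^2/(1−ρ).
No profitable deviation ⇔ 5(1−ρ^2) ≤ 15·ρ^2, i.e. ρ^2 ≥ 5/(5+15) = 1/4.
Hence ρ ≥ (1/4)^(1/2) ≈ 0.500.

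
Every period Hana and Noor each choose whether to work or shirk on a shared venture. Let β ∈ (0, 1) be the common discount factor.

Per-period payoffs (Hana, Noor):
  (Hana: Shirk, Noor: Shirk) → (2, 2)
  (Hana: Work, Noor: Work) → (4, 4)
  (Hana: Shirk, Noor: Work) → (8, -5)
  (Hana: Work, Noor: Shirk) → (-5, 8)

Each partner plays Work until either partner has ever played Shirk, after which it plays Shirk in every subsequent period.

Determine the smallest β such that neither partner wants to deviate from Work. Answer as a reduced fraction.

One-period gain from deviating is 8 − 4 = 4. The loss is 4 − 2 = 2 in every subsequent period, with present value 2·β/(1−β).
Deviation is unprofitable when 2·β/(1−β) ≥ 4, i.e. β/(1−β) ≥ 2.
Equivalently β ≥ 4/(4+2) = 2/3.

2/3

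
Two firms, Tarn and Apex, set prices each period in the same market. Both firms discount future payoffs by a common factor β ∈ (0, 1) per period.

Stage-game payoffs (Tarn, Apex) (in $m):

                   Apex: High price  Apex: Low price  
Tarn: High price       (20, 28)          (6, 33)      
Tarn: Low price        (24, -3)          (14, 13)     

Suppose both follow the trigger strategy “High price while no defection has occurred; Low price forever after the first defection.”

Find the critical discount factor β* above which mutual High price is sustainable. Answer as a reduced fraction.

2/5

Tarn's threshold: (24−20)/(24−14) = 2/5.
Apex's threshold: (33−28)/(33−13) = 1/4.
2/5 > 1/4, so Tarn binds and β* = 2/5.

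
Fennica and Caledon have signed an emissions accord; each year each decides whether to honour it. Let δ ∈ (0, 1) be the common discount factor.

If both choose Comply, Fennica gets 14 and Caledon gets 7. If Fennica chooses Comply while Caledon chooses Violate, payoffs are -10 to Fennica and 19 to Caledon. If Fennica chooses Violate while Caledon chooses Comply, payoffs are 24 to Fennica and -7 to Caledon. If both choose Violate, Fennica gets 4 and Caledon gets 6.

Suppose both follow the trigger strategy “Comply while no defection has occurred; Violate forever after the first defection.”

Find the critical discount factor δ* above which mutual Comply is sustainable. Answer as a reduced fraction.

12/13

Fennica: cooperation gives 14 each period; deviation gives 24 once then 4 forever.
  14/(1−δ) ≥ 24 + 4δ/(1−δ) ⇒ δ ≥ 10/20 = 1/2.
Caledon: cooperation gives 7 each period; deviation gives 19 once then 6 forever.
  δ ≥ 12/13.
Both must hold, so the binding constraint is Caledon's: δ ≥ 12/13.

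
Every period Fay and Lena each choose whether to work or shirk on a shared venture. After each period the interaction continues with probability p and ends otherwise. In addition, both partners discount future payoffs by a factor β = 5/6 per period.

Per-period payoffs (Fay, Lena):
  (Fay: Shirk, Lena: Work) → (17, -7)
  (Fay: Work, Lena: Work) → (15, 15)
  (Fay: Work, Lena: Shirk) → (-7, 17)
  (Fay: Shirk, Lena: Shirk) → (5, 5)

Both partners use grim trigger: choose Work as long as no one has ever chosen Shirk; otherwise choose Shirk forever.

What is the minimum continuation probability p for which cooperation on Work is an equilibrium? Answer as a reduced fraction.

Expected continuation weight on next period's payoff is β·p = 5/6·p, which plays the role of the discount factor.
Cooperation requires 5/6·p ≥ (17−15)/(17−5) = 1/6, hence p ≥ 1/5.

1/5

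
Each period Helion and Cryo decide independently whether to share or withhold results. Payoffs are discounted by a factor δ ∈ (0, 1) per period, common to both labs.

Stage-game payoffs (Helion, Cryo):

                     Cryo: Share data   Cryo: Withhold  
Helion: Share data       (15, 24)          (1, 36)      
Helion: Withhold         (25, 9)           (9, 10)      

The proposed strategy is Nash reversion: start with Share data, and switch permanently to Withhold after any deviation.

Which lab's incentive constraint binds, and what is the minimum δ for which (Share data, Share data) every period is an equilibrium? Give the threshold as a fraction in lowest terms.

For Helion: deviation gain 25−15 = 10, per-period punishment loss 15−9 = 6. IC gives δ ≥ 10/16 = 5/8.
For Cryo: gain 12, loss 14 per period, so δ ≥ 12/26 = 6/13.
The tighter constraint is Helion's, so cooperation needs δ ≥ 5/8.

Helion; δ ≥ 5/8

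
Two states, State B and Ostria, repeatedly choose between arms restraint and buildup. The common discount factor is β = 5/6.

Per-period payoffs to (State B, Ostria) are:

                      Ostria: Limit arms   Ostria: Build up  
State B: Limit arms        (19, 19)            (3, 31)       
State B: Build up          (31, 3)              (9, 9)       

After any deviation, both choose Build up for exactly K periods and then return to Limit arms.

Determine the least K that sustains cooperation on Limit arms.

2

No profitable deviation requires (19−9)(β+…+β^K) ≥ 31−19, i.e. β+…+β^K ≥ 6/5 ≈ 1.2000.
With β = 5/6, the partial sums are K=1: 0.8333, K=2: 1.5278.
K = 2 is the first length at which the sum reaches 1.2000.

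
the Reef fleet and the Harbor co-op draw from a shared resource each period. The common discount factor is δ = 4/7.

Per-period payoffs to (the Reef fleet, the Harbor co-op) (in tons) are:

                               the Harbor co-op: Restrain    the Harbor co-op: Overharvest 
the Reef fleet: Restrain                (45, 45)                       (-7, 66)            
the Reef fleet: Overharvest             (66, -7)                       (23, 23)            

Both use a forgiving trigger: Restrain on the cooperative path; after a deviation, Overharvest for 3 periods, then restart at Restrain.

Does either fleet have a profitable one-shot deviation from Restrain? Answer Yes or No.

No

Comparing payoff streams over the 4 periods until play realigns: cooperate → 45(1+δ+…+δ^3); deviate → 66 + 23(δ+…+δ^3).
Cooperation is sustained iff (45−23)(δ+…+δ^3) ≥ 66−45.
δ+…+δ^3 = 4/7·(1−(4/7)^3)/(1−4/7) = 1.0845, and (66−45)/(45−23) = 0.9545.
1.0845 ≥ 0.9545, so cooperation is sustainable.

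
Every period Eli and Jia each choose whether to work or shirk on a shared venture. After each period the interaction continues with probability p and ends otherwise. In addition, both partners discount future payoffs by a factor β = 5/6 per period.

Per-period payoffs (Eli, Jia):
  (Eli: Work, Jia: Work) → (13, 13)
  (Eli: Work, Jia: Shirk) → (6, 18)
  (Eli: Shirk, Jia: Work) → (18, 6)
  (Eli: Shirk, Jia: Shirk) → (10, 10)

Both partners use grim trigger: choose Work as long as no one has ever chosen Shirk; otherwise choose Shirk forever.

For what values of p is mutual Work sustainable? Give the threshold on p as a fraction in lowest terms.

Expected continuation weight on next period's payoff is β·p = 5/6·p, which plays the role of the discount factor.
Cooperation requires 5/6·p ≥ (18−13)/(18−10) = 5/8, hence p ≥ 3/4.

3/4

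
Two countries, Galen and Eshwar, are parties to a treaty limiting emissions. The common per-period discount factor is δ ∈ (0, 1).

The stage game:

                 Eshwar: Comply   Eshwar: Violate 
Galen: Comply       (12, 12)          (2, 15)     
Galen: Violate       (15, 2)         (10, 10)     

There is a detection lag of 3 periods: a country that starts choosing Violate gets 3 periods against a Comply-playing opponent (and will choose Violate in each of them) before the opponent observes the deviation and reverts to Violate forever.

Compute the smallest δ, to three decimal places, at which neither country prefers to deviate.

0.843

The best deviation is to choose Violate for all 3 undetected periods, earning 15 each, then 10 forever once detected.
Deviation value: 15(1−δ^3)/(1−δ) + 10δ^3/(1−δ); cooperation value: 12/(1−δ).
IC: 12 ≥ 15(1−δ^3) + 10δ^3 = 15 − 5δ^3.
So δ^3 ≥ 3/5, giving δ ≥ (3/5)^(1/3) ≈ 0.843.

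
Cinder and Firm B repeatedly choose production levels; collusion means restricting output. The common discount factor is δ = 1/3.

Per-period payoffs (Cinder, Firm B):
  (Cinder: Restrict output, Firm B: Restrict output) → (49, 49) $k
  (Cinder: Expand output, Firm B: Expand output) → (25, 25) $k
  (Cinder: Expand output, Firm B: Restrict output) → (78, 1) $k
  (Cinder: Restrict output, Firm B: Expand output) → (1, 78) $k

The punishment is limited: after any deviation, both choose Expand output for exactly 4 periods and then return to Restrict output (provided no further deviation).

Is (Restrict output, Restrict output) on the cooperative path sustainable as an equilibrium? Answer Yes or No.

IC: δ+…+δ^4 ≥ (78−49)/(49−25) = 29/24.
At δ = 1/3: partial sum = 0.4938 < 1.2083. Cooperation not sustainable.

No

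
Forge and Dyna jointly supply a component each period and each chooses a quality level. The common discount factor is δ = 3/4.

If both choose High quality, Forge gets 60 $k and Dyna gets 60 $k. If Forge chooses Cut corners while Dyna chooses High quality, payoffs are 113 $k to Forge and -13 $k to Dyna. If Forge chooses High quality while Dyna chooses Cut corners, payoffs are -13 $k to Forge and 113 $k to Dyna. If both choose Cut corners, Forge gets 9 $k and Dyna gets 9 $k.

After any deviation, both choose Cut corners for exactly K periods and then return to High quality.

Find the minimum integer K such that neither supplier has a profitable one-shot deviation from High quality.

IC: δ(1−δ^K)/(1−δ) ≥ (113−60)/(60−9) = 53/51.
With δ = 3/4: need 1 − δ^K ≥ 53/51·(1−3/4)/(3/4), i.e. δ^K ≤ 0.6536.
Since (3/4)^1 = 0.7500 and (3/4)^2 = 0.5625, the smallest such K is 2.

2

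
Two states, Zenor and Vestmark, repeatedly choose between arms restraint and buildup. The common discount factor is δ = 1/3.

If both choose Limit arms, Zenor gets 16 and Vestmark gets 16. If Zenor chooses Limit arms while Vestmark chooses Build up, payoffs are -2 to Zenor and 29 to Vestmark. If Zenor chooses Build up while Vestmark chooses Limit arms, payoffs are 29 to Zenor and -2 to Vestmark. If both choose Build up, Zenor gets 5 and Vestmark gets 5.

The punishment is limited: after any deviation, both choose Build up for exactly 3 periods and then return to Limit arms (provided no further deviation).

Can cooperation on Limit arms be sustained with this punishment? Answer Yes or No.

No

Comparing payoff streams over the 4 periods until play realigns: cooperate → 16(1+δ+…+δ^3); deviate → 29 + 5(δ+…+δ^3).
Cooperation is sustained iff (16−5)(δ+…+δ^3) ≥ 29−16.
δ+…+δ^3 = 1/3·(1−(1/3)^3)/(1−1/3) = 0.4815, and (29−16)/(16−5) = 1.1818.
0.4815 < 1.1818, so cooperation is not sustainable.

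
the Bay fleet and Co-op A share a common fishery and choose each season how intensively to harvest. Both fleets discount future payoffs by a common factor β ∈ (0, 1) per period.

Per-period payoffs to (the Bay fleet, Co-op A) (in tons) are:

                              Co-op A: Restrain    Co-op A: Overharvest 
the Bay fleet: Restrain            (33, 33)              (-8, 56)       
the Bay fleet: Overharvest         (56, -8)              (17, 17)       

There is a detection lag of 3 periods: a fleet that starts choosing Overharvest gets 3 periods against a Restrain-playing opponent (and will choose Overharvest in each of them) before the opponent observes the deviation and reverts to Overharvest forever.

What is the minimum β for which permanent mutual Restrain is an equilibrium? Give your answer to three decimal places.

0.839

The best deviation is to choose Overharvest for all 3 undetected periods, earning 56 each, then 17 forever once detected.
Deviation value: 56(1−β^3)/(1−β) + 17β^3/(1−β); cooperation value: 33/(1−β).
IC: 33 ≥ 56(1−β^3) + 17β^3 = 56 − 39β^3.
So β^3 ≥ 23/39, giving β ≥ (23/39)^(1/3) ≈ 0.839.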